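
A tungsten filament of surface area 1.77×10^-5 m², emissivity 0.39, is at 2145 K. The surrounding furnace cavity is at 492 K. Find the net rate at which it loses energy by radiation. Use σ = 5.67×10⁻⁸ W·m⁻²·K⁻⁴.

Q = εσA(T⁴ − T_s⁴). T⁴ − T_s⁴ = (2145)⁴ − (492)⁴ = 2.12×10^13 − 5.86×10^10 = 2.11×10^13 K⁴.
Q = 0.39 × 5.67×10⁻⁸ × 1.77×10^-5 × 2.11×10^13 = 8.26 W.

Q ≈ 8.26 W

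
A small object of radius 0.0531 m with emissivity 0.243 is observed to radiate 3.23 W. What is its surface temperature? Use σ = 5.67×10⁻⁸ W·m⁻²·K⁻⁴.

A = 4πr² = 4π × (0.0531)² = 0.0354 m².
From P = εσAT⁴, T = (P / εσA)^(1/4) = (3.23 / (0.243 × 5.67×10⁻⁸ × 0.0354))^(1/4).
T = (6.62×10^9)^(1/4) = 285 K.

T ≈ 285 K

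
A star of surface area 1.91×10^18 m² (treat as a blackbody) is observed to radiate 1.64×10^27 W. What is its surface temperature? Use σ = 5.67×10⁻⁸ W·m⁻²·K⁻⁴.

T ≈ 11100 K

From P = σAT⁴, T = (P / σA)^(1/4) = (1.64×10^27 / (5.67×10⁻⁸ × 1.91×10^18))^(1/4).
T = (1.51×10^16)^(1/4) = 11100 K.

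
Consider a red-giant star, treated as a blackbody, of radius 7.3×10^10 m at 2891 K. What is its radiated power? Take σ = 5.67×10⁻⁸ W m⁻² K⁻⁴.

A = 4πr² = 4π × (7.3×10^10)² = 6.70×10^22 m².
P = σAT⁴ = 5.67×10⁻⁸ × 6.70×10^22 × (2891)⁴ = 5.67×10⁻⁸ × 6.70×10^22 × 6.99×10^13.
P = 2.65×10^29 W.

P ≈ 2.65×10^29 W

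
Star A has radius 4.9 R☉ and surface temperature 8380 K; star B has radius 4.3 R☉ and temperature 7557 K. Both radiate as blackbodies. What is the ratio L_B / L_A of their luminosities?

L_B/L_A ≈ 0.509

L = 4πR²σT⁴ ∝ R²T⁴, so L_B/L_A = (4.3/4.9)² × (7557/8380)⁴ = 0.770 × 0.661 = 0.509.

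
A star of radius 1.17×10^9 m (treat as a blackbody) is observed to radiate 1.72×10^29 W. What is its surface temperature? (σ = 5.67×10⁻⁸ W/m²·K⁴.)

T ≈ 20500 K

A = 4πr² = 4π × (1.17×10^9)² = 1.72×10^19 m².
From P = σAT⁴, T = (P / σA)^(1/4) = (1.72×10^29 / (5.67×10⁻⁸ × 1.72×10^19))^(1/4).
T = (1.76×10^17)^(1/4) = 20500 K.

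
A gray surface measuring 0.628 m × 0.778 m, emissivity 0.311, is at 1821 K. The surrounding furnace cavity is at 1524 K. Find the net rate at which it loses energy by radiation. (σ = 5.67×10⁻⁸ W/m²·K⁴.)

Q ≈ 48300 W

A = 0.628 × 0.778 = 0.489 m².
Q = εσA(T⁴ − T_s⁴). T⁴ − T_s⁴ = (1821)⁴ − (1524)⁴ = 1.10×10^13 − 5.39×10^12 = 5.60×10^12 K⁴.
Q = 0.311 × 5.67×10⁻⁸ × 0.489 × 5.60×10^12 = 48300 W.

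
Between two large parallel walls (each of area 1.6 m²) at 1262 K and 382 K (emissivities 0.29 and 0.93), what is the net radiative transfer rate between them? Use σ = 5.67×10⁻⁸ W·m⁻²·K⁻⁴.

Q ≈ 64800 W

For two large parallel gray plates, q = σ(T₁⁴ − T₂⁴) / (1/ε₁ + 1/ε₂ − 1).
1/ε₁ + 1/ε₂ − 1 = 1/0.29 + 1/0.93 − 1 = 3.524.
T₁⁴ − T₂⁴ = 2.54×10^12 − 2.13×10^10 = 2.52×10^12 K⁴.
q = 5.67×10⁻⁸ × 2.52×10^12 / 3.524 = 40500 W/m².
Q = q·A = 40500 × 1.6 = 64800 W.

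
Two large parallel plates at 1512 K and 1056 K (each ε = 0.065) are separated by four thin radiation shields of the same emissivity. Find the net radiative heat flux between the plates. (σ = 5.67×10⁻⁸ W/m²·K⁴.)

Each of the 5 gaps contributes resistance (2/ε − 1) = 2/0.065 − 1 = 29.77; total = 148.8.
q = σ(T₁⁴ − T₂⁴) / 148.8 = 5.67×10⁻⁸ × 3.98×10^12 / 148.8 = 1520 W/m².

q ≈ 1520 W/m²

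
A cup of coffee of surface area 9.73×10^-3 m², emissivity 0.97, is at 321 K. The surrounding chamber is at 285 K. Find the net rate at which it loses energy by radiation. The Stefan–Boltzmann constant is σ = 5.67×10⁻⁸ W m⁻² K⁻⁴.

Q = εσA(T⁴ − T_s⁴). T⁴ − T_s⁴ = (321)⁴ − (285)⁴ = 1.06×10^10 − 6.60×10^9 = 4.02×10^9 K⁴.
Q = 0.97 × 5.67×10⁻⁸ × 9.73×10^-3 × 4.02×10^9 = 2.15 W.

Q ≈ 2.15 W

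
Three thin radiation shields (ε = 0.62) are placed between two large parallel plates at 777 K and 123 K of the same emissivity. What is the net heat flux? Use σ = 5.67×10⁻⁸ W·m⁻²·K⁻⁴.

Each of the 4 gaps contributes resistance (2/ε − 1) = 2/0.62 − 1 = 2.226; total = 8.903.
q = σ(T₁⁴ − T₂⁴) / 8.903 = 5.67×10⁻⁸ × 3.64×10^11 / 8.903 = 2320 W/m².

q ≈ 2320 W/m²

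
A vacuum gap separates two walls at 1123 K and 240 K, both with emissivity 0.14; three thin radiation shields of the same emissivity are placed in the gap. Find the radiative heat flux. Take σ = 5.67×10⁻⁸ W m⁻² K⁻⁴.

Each of the 4 gaps contributes resistance (2/ε − 1) = 2/0.14 − 1 = 13.29; total = 53.14.
q = σ(T₁⁴ − T₂⁴) / 53.14 = 5.67×10⁻⁸ × 1.59×10^12 / 53.14 = 1690 W/m².

q ≈ 1690 W/m²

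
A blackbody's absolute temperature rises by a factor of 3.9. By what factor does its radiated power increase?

factor ≈ 231

P ∝ T⁴, so the power scales as (3.9)⁴ = 231.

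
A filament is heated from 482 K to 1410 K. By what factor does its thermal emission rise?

ratio ≈ 73.2

P ∝ T⁴, so the ratio is (1410/482)⁴ = (2.925)⁴ = 73.2.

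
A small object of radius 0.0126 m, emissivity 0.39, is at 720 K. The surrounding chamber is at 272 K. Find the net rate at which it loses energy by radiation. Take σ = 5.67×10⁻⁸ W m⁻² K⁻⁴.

Q ≈ 11.6 W

A = 4πr² = 4π × (0.0126)² = 2.00×10^-3 m².
Q = εσA(T⁴ − T_s⁴). T⁴ − T_s⁴ = (720)⁴ − (272)⁴ = 2.69×10^11 − 5.47×10^9 = 2.63×10^11 K⁴.
Q = 0.39 × 5.67×10⁻⁸ × 2.00×10^-3 × 2.63×10^11 = 11.6 W.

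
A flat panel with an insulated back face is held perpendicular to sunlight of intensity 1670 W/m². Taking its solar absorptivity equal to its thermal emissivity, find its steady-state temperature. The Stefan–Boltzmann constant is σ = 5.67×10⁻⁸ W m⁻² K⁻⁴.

T ≈ 414 K

Absorbed flux αS = emitted flux εσT⁴ (one radiating face); with α = ε, T = (S/σ)^(1/4).
T = (1670 / 5.67×10⁻⁸)^(1/4) = (2.95×10^10)^(1/4).
T = 414 K.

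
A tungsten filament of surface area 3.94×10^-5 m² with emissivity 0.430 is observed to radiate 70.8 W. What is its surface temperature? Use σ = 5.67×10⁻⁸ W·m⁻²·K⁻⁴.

From P = εσAT⁴, T = (P / εσA)^(1/4) = (70.8 / (0.430 × 5.67×10⁻⁸ × 3.94×10^-5))^(1/4).
T = (7.37×10^13)^(1/4) = 2930 K.

T ≈ 2930 K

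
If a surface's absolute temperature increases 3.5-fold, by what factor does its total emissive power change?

factor ≈ 150

P ∝ T⁴, so the power scales as (3.5)⁴ = 150.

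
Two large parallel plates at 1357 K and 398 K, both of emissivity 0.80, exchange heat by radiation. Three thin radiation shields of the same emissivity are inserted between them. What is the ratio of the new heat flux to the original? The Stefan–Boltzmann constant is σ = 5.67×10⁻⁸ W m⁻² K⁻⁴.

With N identical shields there are N+1 = 4 gaps in series, each with the same radiative resistance, so the flux falls to 1/(N+1) of its unshielded value.

ratio ≈ 0.250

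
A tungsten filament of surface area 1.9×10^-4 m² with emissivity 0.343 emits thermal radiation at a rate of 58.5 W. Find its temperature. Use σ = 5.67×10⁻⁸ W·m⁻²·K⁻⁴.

From P = εσAT⁴, T = (P / εσA)^(1/4) = (58.5 / (0.343 × 5.67×10⁻⁸ × 1.90×10^-4))^(1/4).
T = (1.58×10^13)^(1/4) = 1990 K.

T ≈ 1990 K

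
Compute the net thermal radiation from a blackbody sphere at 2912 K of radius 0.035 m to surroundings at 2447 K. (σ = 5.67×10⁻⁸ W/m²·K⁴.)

Q ≈ 31500 W

A = 4πr² = 4π × (0.035)² = 0.0154 m².
Q = σA(T⁴ − T_s⁴). T⁴ − T_s⁴ = (2912)⁴ − (2447)⁴ = 7.19×10^13 − 3.59×10^13 = 3.61×10^13 K⁴.
Q = 5.67×10⁻⁸ × 0.0154 × 3.61×10^13 = 31500 W.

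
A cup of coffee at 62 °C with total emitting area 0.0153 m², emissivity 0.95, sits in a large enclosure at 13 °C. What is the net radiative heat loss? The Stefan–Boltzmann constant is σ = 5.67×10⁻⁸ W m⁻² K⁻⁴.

Convert: 62 °C = 335 K; 13 °C = 286 K.
Q = εσA(T⁴ − T_s⁴). T⁴ − T_s⁴ = (335)⁴ − (286)⁴ = 1.26×10^10 − 6.69×10^9 = 5.90×10^9 K⁴.
Q = 0.95 × 5.67×10⁻⁸ × 0.0153 × 5.90×10^9 = 4.87 W.

Q ≈ 4.87 W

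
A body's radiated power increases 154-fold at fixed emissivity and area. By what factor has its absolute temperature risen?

factor ≈ 3.52

P ∝ T⁴ ⇒ T ∝ P^(1/4), so T scales by (154)^(1/4) = 3.52.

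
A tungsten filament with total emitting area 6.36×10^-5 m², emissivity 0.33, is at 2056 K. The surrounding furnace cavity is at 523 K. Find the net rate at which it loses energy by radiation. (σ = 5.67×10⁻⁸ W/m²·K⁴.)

Q ≈ 21.2 W

Q = εσA(T⁴ − T_s⁴). T⁴ − T_s⁴ = (2056)⁴ − (523)⁴ = 1.79×10^13 − 7.48×10^10 = 1.78×10^13 K⁴.
Q = 0.33 × 5.67×10⁻⁸ × 6.36×10^-5 × 1.78×10^13 = 21.2 W.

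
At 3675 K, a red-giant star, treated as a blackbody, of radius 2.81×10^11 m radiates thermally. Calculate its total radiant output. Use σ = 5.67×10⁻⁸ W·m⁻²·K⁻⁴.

P ≈ 1.03×10^31 W

A = 4πr² = 4π × (2.81×10^11)² = 9.92×10^23 m².
P = σAT⁴ = 5.67×10⁻⁸ × 9.92×10^23 × (3675)⁴ = 5.67×10⁻⁸ × 9.92×10^23 × 1.82×10^14.
P = 1.03×10^31 W.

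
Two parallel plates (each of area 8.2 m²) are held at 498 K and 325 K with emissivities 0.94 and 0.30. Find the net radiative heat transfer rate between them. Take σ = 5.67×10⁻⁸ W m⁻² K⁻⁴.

Q ≈ 6890 W

For two large parallel gray plates, q = σ(T₁⁴ − T₂⁴) / (1/ε₁ + 1/ε₂ − 1).
1/ε₁ + 1/ε₂ − 1 = 1/0.94 + 1/0.30 − 1 = 3.397.
T₁⁴ − T₂⁴ = 6.15×10^10 − 1.12×10^10 = 5.03×10^10 K⁴.
q = 5.67×10⁻⁸ × 5.03×10^10 / 3.397 = 840 W/m².
Q = q·A = 840 × 8.2 = 6890 W.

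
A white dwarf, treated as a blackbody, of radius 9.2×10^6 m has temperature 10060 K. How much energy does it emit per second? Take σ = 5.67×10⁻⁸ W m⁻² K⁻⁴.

A = 4πr² = 4π × (9.2×10^6)² = 1.06×10^15 m².
P = σAT⁴ = 5.67×10⁻⁸ × 1.06×10^15 × (10060)⁴ = 5.67×10⁻⁸ × 1.06×10^15 × 1.02×10^16.
P = 6.18×10^23 W.

P ≈ 6.18×10^23 W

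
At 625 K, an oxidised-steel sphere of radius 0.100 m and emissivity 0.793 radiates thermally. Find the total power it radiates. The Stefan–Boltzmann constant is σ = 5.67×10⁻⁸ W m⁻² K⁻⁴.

P ≈ 862 W

A = 4πr² = 4π × (0.100)² = 0.126 m².
P = εσAT⁴ = 0.793 × 5.67×10⁻⁸ × 0.126 × (625)⁴ = 0.793 × 5.67×10⁻⁸ × 0.126 × 1.53×10^11.
P = 862 W.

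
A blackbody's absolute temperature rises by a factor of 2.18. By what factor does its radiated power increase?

P ∝ T⁴, so the power scales as (2.18)⁴ = 22.6.

factor ≈ 22.6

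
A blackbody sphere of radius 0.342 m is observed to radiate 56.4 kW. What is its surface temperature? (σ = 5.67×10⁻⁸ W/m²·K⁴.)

A = 4πr² = 4π × (0.342)² = 1.47 m².
From P = σAT⁴, T = (P / σA)^(1/4) = (56400 / (5.67×10⁻⁸ × 1.47))^(1/4).
T = (6.77×10^11)^(1/4) = 907 K.

T ≈ 907 K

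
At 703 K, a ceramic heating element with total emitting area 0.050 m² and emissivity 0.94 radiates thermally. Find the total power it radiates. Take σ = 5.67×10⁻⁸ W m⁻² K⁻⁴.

Stefan–Boltzmann: P = εσAT⁴ = 0.94 × 5.67×10⁻⁸ × 0.0500 × (703)⁴ = 0.94 × 5.67×10⁻⁸ × 0.0500 × 2.44×10^11.
P = 651 W.

P ≈ 651 W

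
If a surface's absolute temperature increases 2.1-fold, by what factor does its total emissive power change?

P ∝ T⁴, so the power scales as (2.1)⁴ = 19.4.

factor ≈ 19.4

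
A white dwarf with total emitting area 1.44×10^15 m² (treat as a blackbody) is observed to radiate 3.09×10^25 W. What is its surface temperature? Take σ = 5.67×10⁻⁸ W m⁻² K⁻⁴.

From P = σAT⁴, T = (P / σA)^(1/4) = (3.09×10^25 / (5.67×10⁻⁸ × 1.44×10^15))^(1/4).
T = (3.78×10^17)^(1/4) = 24800 K.

T ≈ 24800 K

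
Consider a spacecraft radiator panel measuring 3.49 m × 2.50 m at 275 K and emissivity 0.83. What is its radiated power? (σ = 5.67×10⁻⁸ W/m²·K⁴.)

P ≈ 2350 W

A = 3.49 × 2.50 = 8.73 m².
P = εσAT⁴ = 0.83 × 5.67×10⁻⁸ × 8.73 × (275)⁴ = 0.83 × 5.67×10⁻⁸ × 8.73 × 5.72×10^9.
P = 2350 W.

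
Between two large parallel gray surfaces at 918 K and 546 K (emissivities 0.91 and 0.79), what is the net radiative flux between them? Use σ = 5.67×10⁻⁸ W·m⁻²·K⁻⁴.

For two large parallel gray plates, q = σ(T₁⁴ − T₂⁴) / (1/ε₁ + 1/ε₂ − 1).
1/ε₁ + 1/ε₂ − 1 = 1/0.91 + 1/0.79 − 1 = 1.365.
T₁⁴ − T₂⁴ = 7.10×10^11 − 8.89×10^10 = 6.21×10^11 K⁴.
q = 5.67×10⁻⁸ × 6.21×10^11 / 1.365 = 25800 W/m².

q ≈ 25800 W/m²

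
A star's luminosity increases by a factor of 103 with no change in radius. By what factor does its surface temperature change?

P ∝ T⁴ ⇒ T ∝ P^(1/4), so T scales by (103)^(1/4) = 3.19.

factor ≈ 3.19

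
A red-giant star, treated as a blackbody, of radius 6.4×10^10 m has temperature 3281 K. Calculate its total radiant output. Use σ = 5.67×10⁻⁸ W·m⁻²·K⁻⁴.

P ≈ 3.38×10^29 W

A = 4πr² = 4π × (6.4×10^10)² = 5.15×10^22 m².
P = σAT⁴ = 5.67×10⁻⁸ × 5.15×10^22 × (3281)⁴ = 5.67×10⁻⁸ × 5.15×10^22 × 1.16×10^14.
P = 3.38×10^29 W.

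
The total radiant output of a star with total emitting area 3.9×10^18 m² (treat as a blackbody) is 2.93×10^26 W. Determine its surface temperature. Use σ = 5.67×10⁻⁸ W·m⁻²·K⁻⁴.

T ≈ 6030 K

From P = σAT⁴, T = (P / σA)^(1/4) = (2.93×10^26 / (5.67×10⁻⁸ × 3.90×10^18))^(1/4).
T = (1.33×10^15)^(1/4) = 6030 K.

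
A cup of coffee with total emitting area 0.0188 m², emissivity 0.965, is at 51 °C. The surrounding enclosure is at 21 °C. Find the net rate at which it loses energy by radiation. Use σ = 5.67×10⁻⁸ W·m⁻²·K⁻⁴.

Q ≈ 3.65 W

Convert: 51 °C = 324 K; 21 °C = 294 K.
Q = εσA(T⁴ − T_s⁴). T⁴ − T_s⁴ = (324)⁴ − (294)⁴ = 1.10×10^10 − 7.47×10^9 = 3.55×10^9 K⁴.
Q = 0.965 × 5.67×10⁻⁸ × 0.0188 × 3.55×10^9 = 3.65 W.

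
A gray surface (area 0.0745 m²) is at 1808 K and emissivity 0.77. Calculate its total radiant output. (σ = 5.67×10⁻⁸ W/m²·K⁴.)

Stefan–Boltzmann: P = εσAT⁴ = 0.77 × 5.67×10⁻⁸ × 0.0745 × (1808)⁴ = 0.77 × 5.67×10⁻⁸ × 0.0745 × 1.07×10^13.
P = 34800 W.

P ≈ 34800 W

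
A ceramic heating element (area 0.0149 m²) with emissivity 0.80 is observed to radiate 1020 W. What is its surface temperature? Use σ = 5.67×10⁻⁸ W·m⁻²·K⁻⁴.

From P = εσAT⁴, T = (P / εσA)^(1/4) = (1020 / (0.80 × 5.67×10⁻⁸ × 0.0149))^(1/4).
T = (1.51×10^12)^(1/4) = 1110 K.

T ≈ 1110 K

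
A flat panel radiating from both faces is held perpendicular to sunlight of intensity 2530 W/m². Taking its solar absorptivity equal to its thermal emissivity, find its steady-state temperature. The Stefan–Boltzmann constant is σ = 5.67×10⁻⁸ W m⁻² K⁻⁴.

Absorbed flux αS = emitted flux 2εσT⁴ per unit area; with α = ε this gives T = (S/2σ)^(1/4).
T = (2530 / (2 × 5.67×10⁻⁸))^(1/4) = (2.23×10^10)^(1/4).
T = 386 K.

T ≈ 386 K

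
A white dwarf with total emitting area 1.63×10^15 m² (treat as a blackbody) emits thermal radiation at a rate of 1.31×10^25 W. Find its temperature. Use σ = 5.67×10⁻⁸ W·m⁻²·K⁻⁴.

T ≈ 19400 K

From P = σAT⁴, T = (P / σA)^(1/4) = (1.31×10^25 / (5.67×10⁻⁸ × 1.63×10^15))^(1/4).
T = (1.42×10^17)^(1/4) = 19400 K.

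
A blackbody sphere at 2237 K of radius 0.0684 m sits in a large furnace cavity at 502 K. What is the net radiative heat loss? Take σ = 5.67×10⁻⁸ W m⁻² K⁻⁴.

Q ≈ 83300 W

A = 4πr² = 4π × (0.0684)² = 0.0588 m².
Q = σA(T⁴ − T_s⁴). T⁴ − T_s⁴ = (2237)⁴ − (502)⁴ = 2.50×10^13 − 6.35×10^10 = 2.50×10^13 K⁴.
Q = 5.67×10⁻⁸ × 0.0588 × 2.50×10^13 = 83300 W.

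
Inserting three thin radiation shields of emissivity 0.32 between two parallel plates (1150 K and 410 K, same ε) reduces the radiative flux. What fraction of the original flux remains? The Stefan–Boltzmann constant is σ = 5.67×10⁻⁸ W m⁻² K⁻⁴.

With N identical shields there are N+1 = 4 gaps in series, each with the same radiative resistance, so the flux falls to 1/(N+1) of its unshielded value.

ratio ≈ 0.250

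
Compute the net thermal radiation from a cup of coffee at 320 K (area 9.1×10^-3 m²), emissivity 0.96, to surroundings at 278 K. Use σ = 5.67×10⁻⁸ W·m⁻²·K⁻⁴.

Q = εσA(T⁴ − T_s⁴). T⁴ − T_s⁴ = (320)⁴ − (278)⁴ = 1.05×10^10 − 5.97×10^9 = 4.51×10^9 K⁴.
Q = 0.96 × 5.67×10⁻⁸ × 9.10×10^-3 × 4.51×10^9 = 2.24 W.

Q ≈ 2.24 W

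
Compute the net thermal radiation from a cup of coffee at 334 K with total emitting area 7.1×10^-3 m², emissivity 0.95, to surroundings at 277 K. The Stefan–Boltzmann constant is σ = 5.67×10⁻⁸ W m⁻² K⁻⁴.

Q = εσA(T⁴ − T_s⁴). T⁴ − T_s⁴ = (334)⁴ − (277)⁴ = 1.24×10^10 − 5.89×10^9 = 6.56×10^9 K⁴.
Q = 0.95 × 5.67×10⁻⁸ × 7.10×10^-3 × 6.56×10^9 = 2.51 W.

Q ≈ 2.51 W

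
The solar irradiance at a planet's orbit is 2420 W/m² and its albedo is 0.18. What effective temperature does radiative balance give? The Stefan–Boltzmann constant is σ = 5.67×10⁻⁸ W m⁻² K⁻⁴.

T ≈ 306 K

Power absorbed = (1−a)S·πR²; power emitted = 4πR²σT⁴. Equating and cancelling πR²:
T = ((1−a)S / 4σ)^(1/4) = (1980 / (4 × 5.67×10⁻⁸))^(1/4) = (8.75×10^9)^(1/4).
T = 306 K.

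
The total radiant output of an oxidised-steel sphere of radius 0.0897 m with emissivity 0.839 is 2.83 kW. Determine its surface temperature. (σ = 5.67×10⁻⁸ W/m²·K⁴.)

T ≈ 876 K

A = 4πr² = 4π × (0.0897)² = 0.101 m².
From P = εσAT⁴, T = (P / εσA)^(1/4) = (2830 / (0.839 × 5.67×10⁻⁸ × 0.101))^(1/4).
T = (5.88×10^11)^(1/4) = 876 K.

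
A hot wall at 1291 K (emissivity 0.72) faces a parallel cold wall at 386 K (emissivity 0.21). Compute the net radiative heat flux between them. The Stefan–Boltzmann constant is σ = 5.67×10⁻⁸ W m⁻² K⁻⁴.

For two large parallel gray plates, q = σ(T₁⁴ − T₂⁴) / (1/ε₁ + 1/ε₂ − 1).
1/ε₁ + 1/ε₂ − 1 = 1/0.72 + 1/0.21 − 1 = 5.151.
T₁⁴ − T₂⁴ = 2.78×10^12 − 2.22×10^10 = 2.76×10^12 K⁴.
q = 5.67×10⁻⁸ × 2.76×10^12 / 5.151 = 30300 W/m².

q ≈ 30300 W/m²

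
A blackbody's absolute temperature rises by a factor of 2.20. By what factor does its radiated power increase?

P ∝ T⁴, so the power scales as (2.20)⁴ = 23.4.

factor ≈ 23.4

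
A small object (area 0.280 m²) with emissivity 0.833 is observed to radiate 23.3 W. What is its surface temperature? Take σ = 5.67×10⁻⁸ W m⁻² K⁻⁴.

T ≈ 205 K

From P = εσAT⁴, T = (P / εσA)^(1/4) = (23.3 / (0.833 × 5.67×10⁻⁸ × 0.280))^(1/4).
T = (1.76×10^9)^(1/4) = 205 K.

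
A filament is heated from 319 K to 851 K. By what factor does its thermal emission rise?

P ∝ T⁴, so the ratio is (851/319)⁴ = (2.668)⁴ = 50.6.

ratio ≈ 50.6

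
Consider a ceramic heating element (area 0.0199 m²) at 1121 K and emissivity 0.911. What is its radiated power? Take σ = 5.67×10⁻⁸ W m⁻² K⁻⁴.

P ≈ 1620 W

P = εσAT⁴ = 0.911 × 5.67×10⁻⁸ × 0.0199 × (1121)⁴ = 0.911 × 5.67×10⁻⁸ × 0.0199 × 1.58×10^12.
P = 1620 W.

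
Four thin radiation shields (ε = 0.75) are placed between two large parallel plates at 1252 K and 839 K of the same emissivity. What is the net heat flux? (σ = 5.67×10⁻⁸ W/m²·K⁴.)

q ≈ 13300 W/m²

Each of the 5 gaps contributes resistance (2/ε − 1) = 2/0.75 − 1 = 1.667; total = 8.333.
q = σ(T₁⁴ − T₂⁴) / 8.333 = 5.67×10⁻⁸ × 1.96×10^12 / 8.333 = 13300 W/m².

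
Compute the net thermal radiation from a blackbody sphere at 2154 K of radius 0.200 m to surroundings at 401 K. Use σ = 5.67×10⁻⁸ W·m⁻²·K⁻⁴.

A = 4πr² = 4π × (0.200)² = 0.503 m².
Q = σA(T⁴ − T_s⁴). T⁴ − T_s⁴ = (2154)⁴ − (401)⁴ = 2.15×10^13 − 2.59×10^10 = 2.15×10^13 K⁴.
Q = 5.67×10⁻⁸ × 0.503 × 2.15×10^13 = 6.13×10^5 W.

Q ≈ 6.13×10^5 W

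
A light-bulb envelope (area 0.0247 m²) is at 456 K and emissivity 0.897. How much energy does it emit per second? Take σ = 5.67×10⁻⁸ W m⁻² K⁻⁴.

Stefan–Boltzmann: P = εσAT⁴ = 0.897 × 5.67×10⁻⁸ × 0.0247 × (456)⁴ = 0.897 × 5.67×10⁻⁸ × 0.0247 × 4.32×10^10.
P = 54.3 W.

P ≈ 54.3 W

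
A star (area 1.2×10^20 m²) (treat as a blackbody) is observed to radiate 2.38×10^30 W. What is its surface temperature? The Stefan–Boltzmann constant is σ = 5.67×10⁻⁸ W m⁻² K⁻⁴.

From P = σAT⁴, T = (P / σA)^(1/4) = (2.38×10^30 / (5.67×10⁻⁸ × 1.20×10^20))^(1/4).
T = (3.50×10^17)^(1/4) = 24300 K.

T ≈ 24300 K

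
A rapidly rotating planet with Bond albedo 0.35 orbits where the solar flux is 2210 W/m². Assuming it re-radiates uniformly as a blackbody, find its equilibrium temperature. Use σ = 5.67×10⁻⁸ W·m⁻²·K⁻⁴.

T ≈ 282 K

Power absorbed = (1−a)S·πR²; power emitted = 4πR²σT⁴. Equating and cancelling πR²:
T = ((1−a)S / 4σ)^(1/4) = (1440 / (4 × 5.67×10⁻⁸))^(1/4) = (6.33×10^9)^(1/4).
T = 282 K.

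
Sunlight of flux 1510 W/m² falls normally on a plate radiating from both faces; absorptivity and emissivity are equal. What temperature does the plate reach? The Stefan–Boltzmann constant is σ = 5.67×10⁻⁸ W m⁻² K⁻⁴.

T ≈ 340 K

Absorbed flux αS = emitted flux 2εσT⁴ per unit area; with α = ε this gives T = (S/2σ)^(1/4).
T = (1510 / (2 × 5.67×10⁻⁸))^(1/4) = (1.33×10^10)^(1/4).
T = 340 K.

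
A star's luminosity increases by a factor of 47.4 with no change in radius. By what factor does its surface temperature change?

factor ≈ 2.62

P ∝ T⁴ ⇒ T ∝ P^(1/4), so T scales by (47.4)^(1/4) = 2.62.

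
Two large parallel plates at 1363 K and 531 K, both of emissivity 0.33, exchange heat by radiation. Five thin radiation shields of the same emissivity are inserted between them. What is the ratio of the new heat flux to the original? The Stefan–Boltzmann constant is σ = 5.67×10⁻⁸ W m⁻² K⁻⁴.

ratio ≈ 0.167

With N identical shields there are N+1 = 6 gaps in series, each with the same radiative resistance, so the flux falls to 1/(N+1) of its unshielded value.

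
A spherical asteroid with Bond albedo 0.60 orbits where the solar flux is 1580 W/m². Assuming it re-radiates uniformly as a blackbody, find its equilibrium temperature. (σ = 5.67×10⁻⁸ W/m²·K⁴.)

T ≈ 230 K

Power absorbed = (1−a)S·πR²; power emitted = 4πR²σT⁴. Equating and cancelling πR²:
T = ((1−a)S / 4σ)^(1/4) = (632 / (4 × 5.67×10⁻⁸))^(1/4) = (2.79×10^9)^(1/4).
T = 230 K.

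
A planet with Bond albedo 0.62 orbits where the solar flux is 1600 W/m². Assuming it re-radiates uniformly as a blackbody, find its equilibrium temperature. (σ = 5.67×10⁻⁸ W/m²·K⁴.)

Power absorbed = (1−a)S·πR²; power emitted = 4πR²σT⁴. Equating and cancelling πR²:
T = ((1−a)S / 4σ)^(1/4) = (608 / (4 × 5.67×10⁻⁸))^(1/4) = (2.68×10^9)^(1/4).
T = 228 K.

T ≈ 228 K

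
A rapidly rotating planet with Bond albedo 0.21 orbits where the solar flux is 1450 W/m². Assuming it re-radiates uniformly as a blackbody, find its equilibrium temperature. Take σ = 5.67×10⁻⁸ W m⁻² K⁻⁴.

Power absorbed = (1−a)S·πR²; power emitted = 4πR²σT⁴. Equating and cancelling πR²:
T = ((1−a)S / 4σ)^(1/4) = (1150 / (4 × 5.67×10⁻⁸))^(1/4) = (5.05×10^9)^(1/4).
T = 267 K.

T ≈ 267 K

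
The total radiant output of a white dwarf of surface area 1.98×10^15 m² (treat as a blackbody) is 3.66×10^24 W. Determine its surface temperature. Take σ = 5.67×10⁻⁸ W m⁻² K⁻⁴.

T ≈ 13400 K

From P = σAT⁴, T = (P / σA)^(1/4) = (3.66×10^24 / (5.67×10⁻⁸ × 1.98×10^15))^(1/4).
T = (3.26×10^16)^(1/4) = 13400 K.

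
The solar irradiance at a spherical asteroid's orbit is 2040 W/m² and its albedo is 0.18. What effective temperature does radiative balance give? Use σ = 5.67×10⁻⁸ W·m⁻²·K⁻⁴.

Power absorbed = (1−a)S·πR²; power emitted = 4πR²σT⁴. Equating and cancelling πR²:
T = ((1−a)S / 4σ)^(1/4) = (1670 / (4 × 5.67×10⁻⁸))^(1/4) = (7.38×10^9)^(1/4).
T = 293 K.

T ≈ 293 K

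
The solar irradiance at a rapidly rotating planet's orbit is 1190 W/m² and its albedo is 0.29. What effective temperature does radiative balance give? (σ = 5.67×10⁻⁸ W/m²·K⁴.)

Power absorbed = (1−a)S·πR²; power emitted = 4πR²σT⁴. Equating and cancelling πR²:
T = ((1−a)S / 4σ)^(1/4) = (845 / (4 × 5.67×10⁻⁸))^(1/4) = (3.73×10^9)^(1/4).
T = 247 K.

T ≈ 247 K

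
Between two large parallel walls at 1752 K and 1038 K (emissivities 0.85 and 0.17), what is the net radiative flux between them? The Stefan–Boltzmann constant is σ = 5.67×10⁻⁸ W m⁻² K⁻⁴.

For two large parallel gray plates, q = σ(T₁⁴ − T₂⁴) / (1/ε₁ + 1/ε₂ − 1).
1/ε₁ + 1/ε₂ − 1 = 1/0.85 + 1/0.17 − 1 = 6.059.
T₁⁴ − T₂⁴ = 9.42×10^12 − 1.16×10^12 = 8.26×10^12 K⁴.
q = 5.67×10⁻⁸ × 8.26×10^12 / 6.059 = 77300 W/m².

q ≈ 77300 W/m²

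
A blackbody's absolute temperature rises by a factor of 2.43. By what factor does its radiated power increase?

P ∝ T⁴, so the power scales as (2.43)⁴ = 34.9.

factor ≈ 34.9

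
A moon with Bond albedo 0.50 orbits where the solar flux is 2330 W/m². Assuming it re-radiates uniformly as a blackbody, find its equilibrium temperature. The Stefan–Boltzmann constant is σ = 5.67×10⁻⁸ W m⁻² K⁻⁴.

T ≈ 268 K

Power absorbed = (1−a)S·πR²; power emitted = 4πR²σT⁴. Equating and cancelling πR²:
T = ((1−a)S / 4σ)^(1/4) = (1160 / (4 × 5.67×10⁻⁸))^(1/4) = (5.14×10^9)^(1/4).
T = 268 K.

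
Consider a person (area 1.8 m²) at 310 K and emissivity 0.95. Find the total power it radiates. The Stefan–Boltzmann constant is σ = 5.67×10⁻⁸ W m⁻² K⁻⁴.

P ≈ 895 W

P = εσAT⁴ = 0.95 × 5.67×10⁻⁸ × 1.80 × (310)⁴ = 0.95 × 5.67×10⁻⁸ × 1.80 × 9.24×10^9.
P = 895 W.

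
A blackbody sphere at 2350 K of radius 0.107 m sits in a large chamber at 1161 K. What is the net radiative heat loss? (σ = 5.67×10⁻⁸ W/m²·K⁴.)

Q ≈ 2.34×10^5 W

A = 4πr² = 4π × (0.107)² = 0.144 m².
Q = σA(T⁴ − T_s⁴). T⁴ − T_s⁴ = (2350)⁴ − (1161)⁴ = 3.05×10^13 − 1.82×10^12 = 2.87×10^13 K⁴.
Q = 5.67×10⁻⁸ × 0.144 × 2.87×10^13 = 2.34×10^5 W.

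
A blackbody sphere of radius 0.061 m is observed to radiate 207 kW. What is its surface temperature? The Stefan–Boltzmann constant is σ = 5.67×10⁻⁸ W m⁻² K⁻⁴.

A = 4πr² = 4π × (0.061)² = 0.0468 m².
From P = σAT⁴, T = (P / σA)^(1/4) = (2.07×10^5 / (5.67×10⁻⁸ × 0.0468))^(1/4).
T = (7.81×10^13)^(1/4) = 2970 K.

T ≈ 2970 K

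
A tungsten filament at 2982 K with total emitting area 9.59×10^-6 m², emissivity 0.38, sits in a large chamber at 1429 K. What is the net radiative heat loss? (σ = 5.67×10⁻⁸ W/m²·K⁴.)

Q ≈ 15.5 W

Q = εσA(T⁴ − T_s⁴). T⁴ − T_s⁴ = (2982)⁴ − (1429)⁴ = 7.91×10^13 − 4.17×10^12 = 7.49×10^13 K⁴.
Q = 0.38 × 5.67×10⁻⁸ × 9.59×10^-6 × 7.49×10^13 = 15.5 W.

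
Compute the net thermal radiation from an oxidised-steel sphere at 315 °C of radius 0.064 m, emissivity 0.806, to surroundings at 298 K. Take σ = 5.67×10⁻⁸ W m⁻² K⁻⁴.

A = 4πr² = 4π × (0.064)² = 0.0515 m².
Convert: 315 °C = 588 K.
Q = εσA(T⁴ − T_s⁴). T⁴ − T_s⁴ = (588)⁴ − (298)⁴ = 1.20×10^11 − 7.89×10^9 = 1.12×10^11 K⁴.
Q = 0.806 × 5.67×10⁻⁸ × 0.0515 × 1.12×10^11 = 263 W.

Q ≈ 263 W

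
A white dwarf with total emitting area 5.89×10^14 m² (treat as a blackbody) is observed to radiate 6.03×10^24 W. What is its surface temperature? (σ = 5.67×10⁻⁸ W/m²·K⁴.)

From P = σAT⁴, T = (P / σA)^(1/4) = (6.03×10^24 / (5.67×10⁻⁸ × 5.89×10^14))^(1/4).
T = (1.81×10^17)^(1/4) = 20600 K.

T ≈ 20600 K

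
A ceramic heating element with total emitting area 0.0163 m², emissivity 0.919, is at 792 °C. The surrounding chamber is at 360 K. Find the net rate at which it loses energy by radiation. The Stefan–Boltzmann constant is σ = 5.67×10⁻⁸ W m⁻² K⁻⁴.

Q ≈ 1080 W

Convert: 792 °C = 1065 K.
Q = εσA(T⁴ − T_s⁴). T⁴ − T_s⁴ = (1065)⁴ − (360)⁴ = 1.29×10^12 − 1.68×10^10 = 1.27×10^12 K⁴.
Q = 0.919 × 5.67×10⁻⁸ × 0.0163 × 1.27×10^12 = 1080 W.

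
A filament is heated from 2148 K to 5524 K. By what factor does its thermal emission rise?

P ∝ T⁴, so the ratio is (5524/2148)⁴ = (2.572)⁴ = 43.7.

ratio ≈ 43.7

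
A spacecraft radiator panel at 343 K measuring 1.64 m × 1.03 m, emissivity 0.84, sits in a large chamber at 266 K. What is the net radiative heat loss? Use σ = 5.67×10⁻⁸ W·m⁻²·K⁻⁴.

Q ≈ 711 W

A = 1.64 × 1.03 = 1.69 m².
Q = εσA(T⁴ − T_s⁴). T⁴ − T_s⁴ = (343)⁴ − (266)⁴ = 1.38×10^10 − 5.01×10^9 = 8.83×10^9 K⁴.
Q = 0.84 × 5.67×10⁻⁸ × 1.69 × 8.83×10^9 = 711 W.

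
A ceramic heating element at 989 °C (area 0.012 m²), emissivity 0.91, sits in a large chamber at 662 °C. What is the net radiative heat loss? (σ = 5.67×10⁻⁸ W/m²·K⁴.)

Convert: 989 °C = 1262 K; 662 °C = 935 K.
Q = εσA(T⁴ − T_s⁴). T⁴ − T_s⁴ = (1262)⁴ − (935)⁴ = 2.54×10^12 − 7.64×10^11 = 1.77×10^12 K⁴.
Q = 0.91 × 5.67×10⁻⁸ × 0.0120 × 1.77×10^12 = 1100 W.

Q ≈ 1100 W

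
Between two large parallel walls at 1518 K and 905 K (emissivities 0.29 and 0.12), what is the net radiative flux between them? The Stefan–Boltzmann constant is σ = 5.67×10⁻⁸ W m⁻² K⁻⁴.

q ≈ 24400 W/m²

For two large parallel gray plates, q = σ(T₁⁴ − T₂⁴) / (1/ε₁ + 1/ε₂ − 1).
1/ε₁ + 1/ε₂ − 1 = 1/0.29 + 1/0.12 − 1 = 10.78.
T₁⁴ − T₂⁴ = 5.31×10^12 − 6.71×10^11 = 4.64×10^12 K⁴.
q = 5.67×10⁻⁸ × 4.64×10^12 / 10.78 = 24400 W/m².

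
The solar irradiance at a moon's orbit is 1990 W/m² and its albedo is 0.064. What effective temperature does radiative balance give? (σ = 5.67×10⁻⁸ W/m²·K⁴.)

Power absorbed = (1−a)S·πR²; power emitted = 4πR²σT⁴. Equating and cancelling πR²:
T = ((1−a)S / 4σ)^(1/4) = (1860 / (4 × 5.67×10⁻⁸))^(1/4) = (8.21×10^9)^(1/4).
T = 301 K.

T ≈ 301 K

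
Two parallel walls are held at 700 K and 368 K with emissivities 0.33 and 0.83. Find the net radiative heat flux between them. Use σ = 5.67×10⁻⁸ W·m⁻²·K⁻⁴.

For two large parallel gray plates, q = σ(T₁⁴ − T₂⁴) / (1/ε₁ + 1/ε₂ − 1).
1/ε₁ + 1/ε₂ − 1 = 1/0.33 + 1/0.83 − 1 = 3.235.
T₁⁴ − T₂⁴ = 2.40×10^11 − 1.83×10^10 = 2.22×10^11 K⁴.
q = 5.67×10⁻⁸ × 2.22×10^11 / 3.235 = 3890 W/m².

q ≈ 3890 W/m²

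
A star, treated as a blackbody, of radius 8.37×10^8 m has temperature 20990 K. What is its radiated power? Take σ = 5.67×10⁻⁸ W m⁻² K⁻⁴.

A = 4πr² = 4π × (8.37×10^8)² = 8.80×10^18 m².
P = σAT⁴ = 5.67×10⁻⁸ × 8.80×10^18 × (20990)⁴ = 5.67×10⁻⁸ × 8.80×10^18 × 1.94×10^17.
P = 9.69×10^28 W.

P ≈ 9.69×10^28 W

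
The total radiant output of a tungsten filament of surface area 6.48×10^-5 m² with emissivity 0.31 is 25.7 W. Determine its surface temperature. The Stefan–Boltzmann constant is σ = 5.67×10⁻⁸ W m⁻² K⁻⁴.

T ≈ 2180 K

From P = εσAT⁴, T = (P / εσA)^(1/4) = (25.7 / (0.31 × 5.67×10⁻⁸ × 6.48×10^-5))^(1/4).
T = (2.26×10^13)^(1/4) = 2180 K.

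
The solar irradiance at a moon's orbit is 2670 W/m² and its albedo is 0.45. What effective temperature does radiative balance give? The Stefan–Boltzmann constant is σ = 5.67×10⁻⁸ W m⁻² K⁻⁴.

Power absorbed = (1−a)S·πR²; power emitted = 4πR²σT⁴. Equating and cancelling πR²:
T = ((1−a)S / 4σ)^(1/4) = (1470 / (4 × 5.67×10⁻⁸))^(1/4) = (6.47×10^9)^(1/4).
T = 284 K.

T ≈ 284 K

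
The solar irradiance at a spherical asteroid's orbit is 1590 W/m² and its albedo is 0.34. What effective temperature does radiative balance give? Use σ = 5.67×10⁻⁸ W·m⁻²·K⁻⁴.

Power absorbed = (1−a)S·πR²; power emitted = 4πR²σT⁴. Equating and cancelling πR²:
T = ((1−a)S / 4σ)^(1/4) = (1050 / (4 × 5.67×10⁻⁸))^(1/4) = (4.63×10^9)^(1/4).
T = 261 K.

T ≈ 261 K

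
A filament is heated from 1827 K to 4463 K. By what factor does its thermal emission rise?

ratio ≈ 35.6

P ∝ T⁴, so the ratio is (4463/1827)⁴ = (2.443)⁴ = 35.6.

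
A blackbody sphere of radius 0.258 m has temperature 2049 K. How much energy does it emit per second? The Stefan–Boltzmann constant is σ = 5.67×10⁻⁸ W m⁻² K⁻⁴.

A = 4πr² = 4π × (0.258)² = 0.836 m².
P = σAT⁴ = 5.67×10⁻⁸ × 0.836 × (2049)⁴ = 5.67×10⁻⁸ × 0.836 × 1.76×10^13.
P = 8.36×10^5 W.

P ≈ 8.36×10^5 W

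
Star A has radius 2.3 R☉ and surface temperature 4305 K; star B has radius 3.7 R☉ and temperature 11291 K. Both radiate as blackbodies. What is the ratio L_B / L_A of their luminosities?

L_B/L_A ≈ 122

L = 4πR²σT⁴ ∝ R²T⁴, so L_B/L_A = (3.7/2.3)² × (11291/4305)⁴ = 2.59 × 47.3 = 122.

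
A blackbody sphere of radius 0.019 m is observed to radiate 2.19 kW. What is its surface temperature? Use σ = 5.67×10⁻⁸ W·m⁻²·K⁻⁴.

T ≈ 1710 K

A = 4πr² = 4π × (0.019)² = 4.54×10^-3 m².
From P = σAT⁴, T = (P / σA)^(1/4) = (2190 / (5.67×10⁻⁸ × 4.54×10^-3))^(1/4).
T = (8.51×10^12)^(1/4) = 1710 K.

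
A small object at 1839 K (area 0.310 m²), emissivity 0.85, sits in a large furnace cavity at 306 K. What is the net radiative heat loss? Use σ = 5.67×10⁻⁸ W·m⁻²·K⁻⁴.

Q ≈ 1.71×10^5 W

Q = εσA(T⁴ − T_s⁴). T⁴ − T_s⁴ = (1839)⁴ − (306)⁴ = 1.14×10^13 − 8.77×10^9 = 1.14×10^13 K⁴.
Q = 0.85 × 5.67×10⁻⁸ × 0.310 × 1.14×10^13 = 1.71×10^5 W.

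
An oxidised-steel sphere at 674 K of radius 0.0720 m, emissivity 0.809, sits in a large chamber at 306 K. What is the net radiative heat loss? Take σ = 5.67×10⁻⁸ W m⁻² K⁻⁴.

Q ≈ 590 W

A = 4πr² = 4π × (0.0720)² = 0.0651 m².
Q = εσA(T⁴ − T_s⁴). T⁴ − T_s⁴ = (674)⁴ − (306)⁴ = 2.06×10^11 − 8.77×10^9 = 1.98×10^11 K⁴.
Q = 0.809 × 5.67×10⁻⁸ × 0.0651 × 1.98×10^11 = 590 W.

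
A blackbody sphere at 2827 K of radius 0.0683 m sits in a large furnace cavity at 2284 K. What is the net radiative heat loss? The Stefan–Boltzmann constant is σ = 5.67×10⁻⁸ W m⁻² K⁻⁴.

Q ≈ 1.22×10^5 W

A = 4πr² = 4π × (0.0683)² = 0.0586 m².
Q = σA(T⁴ − T_s⁴). T⁴ − T_s⁴ = (2827)⁴ − (2284)⁴ = 6.39×10^13 − 2.72×10^13 = 3.67×10^13 K⁴.
Q = 5.67×10⁻⁸ × 0.0586 × 3.67×10^13 = 1.22×10^5 W.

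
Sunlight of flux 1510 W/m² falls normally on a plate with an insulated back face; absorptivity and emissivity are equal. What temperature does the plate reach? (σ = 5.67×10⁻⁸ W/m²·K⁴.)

T ≈ 404 K

Absorbed flux αS = emitted flux εσT⁴ (one radiating face); with α = ε, T = (S/σ)^(1/4).
T = (1510 / 5.67×10⁻⁸)^(1/4) = (2.66×10^10)^(1/4).
T = 404 K.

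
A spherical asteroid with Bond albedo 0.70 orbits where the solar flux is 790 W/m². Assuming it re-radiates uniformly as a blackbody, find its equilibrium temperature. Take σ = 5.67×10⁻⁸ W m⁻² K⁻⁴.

Power absorbed = (1−a)S·πR²; power emitted = 4πR²σT⁴. Equating and cancelling πR²:
T = ((1−a)S / 4σ)^(1/4) = (237 / (4 × 5.67×10⁻⁸))^(1/4) = (1.04×10^9)^(1/4).
T = 180 K.

T ≈ 180 K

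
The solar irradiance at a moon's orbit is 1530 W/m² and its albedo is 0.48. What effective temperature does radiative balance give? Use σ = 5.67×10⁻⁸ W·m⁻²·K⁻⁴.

T ≈ 243 K

Power absorbed = (1−a)S·πR²; power emitted = 4πR²σT⁴. Equating and cancelling πR²:
T = ((1−a)S / 4σ)^(1/4) = (796 / (4 × 5.67×10⁻⁸))^(1/4) = (3.51×10^9)^(1/4).
T = 243 K.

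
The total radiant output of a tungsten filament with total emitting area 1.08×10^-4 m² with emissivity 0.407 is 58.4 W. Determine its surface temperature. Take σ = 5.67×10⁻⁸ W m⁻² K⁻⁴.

From P = εσAT⁴, T = (P / εσA)^(1/4) = (58.4 / (0.407 × 5.67×10⁻⁸ × 1.08×10^-4))^(1/4).
T = (2.34×10^13)^(1/4) = 2200 K.

T ≈ 2200 K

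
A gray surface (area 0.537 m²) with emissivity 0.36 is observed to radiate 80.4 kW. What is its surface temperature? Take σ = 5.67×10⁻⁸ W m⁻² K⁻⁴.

T ≈ 1650 K

From P = εσAT⁴, T = (P / εσA)^(1/4) = (80400 / (0.36 × 5.67×10⁻⁸ × 0.537))^(1/4).
T = (7.33×10^12)^(1/4) = 1650 K.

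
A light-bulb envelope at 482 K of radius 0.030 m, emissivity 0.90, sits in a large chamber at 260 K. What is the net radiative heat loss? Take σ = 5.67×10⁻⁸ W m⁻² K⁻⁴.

Q ≈ 28.5 W

A = 4πr² = 4π × (0.030)² = 0.0113 m².
Q = εσA(T⁴ − T_s⁴). T⁴ − T_s⁴ = (482)⁴ − (260)⁴ = 5.40×10^10 − 4.57×10^9 = 4.94×10^10 K⁴.
Q = 0.90 × 5.67×10⁻⁸ × 0.0113 × 4.94×10^10 = 28.5 W.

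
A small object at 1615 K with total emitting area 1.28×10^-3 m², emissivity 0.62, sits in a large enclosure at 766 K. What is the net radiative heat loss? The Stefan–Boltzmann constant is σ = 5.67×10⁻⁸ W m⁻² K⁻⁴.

Q ≈ 291 W

Q = εσA(T⁴ − T_s⁴). T⁴ − T_s⁴ = (1615)⁴ − (766)⁴ = 6.80×10^12 − 3.44×10^11 = 6.46×10^12 K⁴.
Q = 0.62 × 5.67×10⁻⁸ × 1.28×10^-3 × 6.46×10^12 = 291 W.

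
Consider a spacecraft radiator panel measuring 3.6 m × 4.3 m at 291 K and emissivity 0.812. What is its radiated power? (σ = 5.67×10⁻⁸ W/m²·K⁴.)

P ≈ 5110 W

A = 3.6 × 4.3 = 15.5 m².
Stefan–Boltzmann: P = εσAT⁴ = 0.812 × 5.67×10⁻⁸ × 15.5 × (291)⁴ = 0.812 × 5.67×10⁻⁸ × 15.5 × 7.17×10^9.
P = 5110 W.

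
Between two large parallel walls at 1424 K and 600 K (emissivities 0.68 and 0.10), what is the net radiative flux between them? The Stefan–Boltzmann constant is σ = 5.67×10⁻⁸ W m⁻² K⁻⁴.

For two large parallel gray plates, q = σ(T₁⁴ − T₂⁴) / (1/ε₁ + 1/ε₂ − 1).
1/ε₁ + 1/ε₂ − 1 = 1/0.68 + 1/0.10 − 1 = 10.47.
T₁⁴ − T₂⁴ = 4.11×10^12 − 1.30×10^11 = 3.98×10^12 K⁴.
q = 5.67×10⁻⁸ × 3.98×10^12 / 10.47 = 21600 W/m².

q ≈ 21600 W/m²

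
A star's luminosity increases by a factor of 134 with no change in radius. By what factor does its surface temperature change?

factor ≈ 3.40

P ∝ T⁴ ⇒ T ∝ P^(1/4), so T scales by (134)^(1/4) = 3.40.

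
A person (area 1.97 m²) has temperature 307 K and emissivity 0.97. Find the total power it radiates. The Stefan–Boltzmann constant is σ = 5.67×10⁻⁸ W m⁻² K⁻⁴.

P ≈ 962 W

P = εσAT⁴ = 0.97 × 5.67×10⁻⁸ × 1.97 × (307)⁴ = 0.97 × 5.67×10⁻⁸ × 1.97 × 8.88×10^9.
P = 962 W.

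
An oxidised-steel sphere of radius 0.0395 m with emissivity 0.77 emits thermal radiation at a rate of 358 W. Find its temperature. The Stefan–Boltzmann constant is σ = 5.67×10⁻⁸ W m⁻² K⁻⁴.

A = 4πr² = 4π × (0.0395)² = 0.0196 m².
From P = εσAT⁴, T = (P / εσA)^(1/4) = (358 / (0.77 × 5.67×10⁻⁸ × 0.0196))^(1/4).
T = (4.18×10^11)^(1/4) = 804 K.

T ≈ 804 K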